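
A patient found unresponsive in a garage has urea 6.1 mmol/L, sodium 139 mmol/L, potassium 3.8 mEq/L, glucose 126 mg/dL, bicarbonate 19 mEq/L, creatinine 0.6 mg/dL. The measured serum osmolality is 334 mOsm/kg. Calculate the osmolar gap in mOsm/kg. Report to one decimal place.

Calculated osmolality = 2·Na + glucose/18 + urea
= 2·139 + 126/18 + 6.1
= 278 + 7 + 6.10
= 291.1 mOsm/kg ≈ 291.1 mOsm/kg
Osmolar gap = measured − calculated = 334 − 291.1 = 42.9 mOsm/kg

42.9 mOsm/kg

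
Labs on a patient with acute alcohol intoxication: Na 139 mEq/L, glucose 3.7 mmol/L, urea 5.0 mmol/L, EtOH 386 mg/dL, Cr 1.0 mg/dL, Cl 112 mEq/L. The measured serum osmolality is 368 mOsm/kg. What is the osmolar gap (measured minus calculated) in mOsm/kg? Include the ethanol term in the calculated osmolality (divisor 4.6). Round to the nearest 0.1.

Calculated osmolality = 2·Na + glucose + urea + ethanol/4.6
= 2·139 + 3.7 + 5 + 386/4.6
= 278 + 3.70 + 5 + 83.91
= 370.61 mOsm/kg ≈ 370.6 mOsm/kg
Osmolar gap = measured − calculated = 368 − 370.6 = -2.6 mOsm/kg

-2.6 mOsm/kg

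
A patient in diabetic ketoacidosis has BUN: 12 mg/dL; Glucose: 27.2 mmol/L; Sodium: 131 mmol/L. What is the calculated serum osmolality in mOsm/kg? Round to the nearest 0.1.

293.5 mOsm/kg

Calculated osmolality = 2·Na + glucose + BUN/2.8
= 2·131 + 27.2 + 12/2.8
= 262 + 27.20 + 4.29
= 293.49 mOsm/kg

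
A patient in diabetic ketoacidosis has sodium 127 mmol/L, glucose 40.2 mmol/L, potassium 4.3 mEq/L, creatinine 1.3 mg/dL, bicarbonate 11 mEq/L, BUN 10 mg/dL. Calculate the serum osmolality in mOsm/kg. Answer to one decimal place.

297.8 mOsm/kg

Calculated osmolality = 2·Na + glucose + BUN/2.8
= 2·127 + 40.2 + 10/2.8
= 254 + 40.20 + 3.57
= 297.77 mOsm/kg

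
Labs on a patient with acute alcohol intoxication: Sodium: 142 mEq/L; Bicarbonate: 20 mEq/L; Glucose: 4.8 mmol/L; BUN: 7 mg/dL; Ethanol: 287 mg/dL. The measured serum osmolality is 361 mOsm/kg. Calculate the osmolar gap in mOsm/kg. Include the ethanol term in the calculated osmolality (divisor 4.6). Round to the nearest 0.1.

7.3 mOsm/kg

Calculated osmolality = 2·Na + glucose + BUN/2.8 + ethanol/4.6
= 2·142 + 4.8 + 7/2.8 + 287/4.6
= 284 + 4.80 + 2.50 + 62.39
= 353.69 mOsm/kg ≈ 353.7 mOsm/kg
Osmolar gap = measured − calculated = 361 − 353.7 = 7.3 mOsm/kg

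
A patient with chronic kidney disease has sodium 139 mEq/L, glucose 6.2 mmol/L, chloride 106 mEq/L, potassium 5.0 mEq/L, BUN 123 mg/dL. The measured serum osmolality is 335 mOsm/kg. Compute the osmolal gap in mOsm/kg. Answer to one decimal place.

Calculated osmolality = 2·Na + glucose + BUN/2.8
= 2·139 + 6.2 + 123/2.8
= 278 + 6.20 + 43.93
= 328.13 mOsm/kg ≈ 328.1 mOsm/kg
Osmolar gap = measured − calculated = 335 − 328.1 = 6.9 mOsm/kg

6.9 mOsm/kg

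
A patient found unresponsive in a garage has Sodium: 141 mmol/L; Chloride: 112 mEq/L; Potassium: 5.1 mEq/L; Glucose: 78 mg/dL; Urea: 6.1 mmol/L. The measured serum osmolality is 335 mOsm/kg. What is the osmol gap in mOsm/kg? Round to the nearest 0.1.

Calculated osmolality = 2·Na + glucose/18 + urea
= 2·141 + 78/18 + 6.1
= 282 + 4.33 + 6.10
= 292.43 mOsm/kg ≈ 292.4 mOsm/kg
Osmolar gap = measured − calculated = 335 − 292.4 = 42.6 mOsm/kg

42.6 mOsm/kg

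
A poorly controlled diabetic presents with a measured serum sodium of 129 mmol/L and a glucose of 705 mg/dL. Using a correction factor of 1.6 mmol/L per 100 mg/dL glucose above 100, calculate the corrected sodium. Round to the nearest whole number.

139 mmol/L

Corrected Na = measured Na + 1.6 · (glucose − 100)/100
= 129 + 1.6 · (705 − 100)/100
= 129 + 9.7
= 138.7 mmol/L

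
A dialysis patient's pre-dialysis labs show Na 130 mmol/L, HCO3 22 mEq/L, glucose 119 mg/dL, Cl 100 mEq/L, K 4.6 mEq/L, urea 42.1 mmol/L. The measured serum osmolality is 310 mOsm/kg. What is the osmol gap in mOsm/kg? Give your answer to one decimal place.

Calculated osmolality = 2·Na + glucose/18 + urea
= 2·130 + 119/18 + 42.1
= 260 + 6.61 + 42.10
= 308.71 mOsm/kg ≈ 308.7 mOsm/kg
Osmolar gap = measured − calculated = 310 − 308.7 = 1.3 mOsm/kg

1.3 mOsm/kg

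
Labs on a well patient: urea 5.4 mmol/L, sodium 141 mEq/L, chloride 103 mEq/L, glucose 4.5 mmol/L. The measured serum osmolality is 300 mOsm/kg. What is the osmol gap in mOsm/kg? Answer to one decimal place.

Calculated osmolality = 2·Na + glucose + urea
= 2·141 + 4.5 + 5.4
= 282 + 4.50 + 5.40
= 291.9 mOsm/kg ≈ 291.9 mOsm/kg
Osmolar gap = measured − calculated = 300 − 291.9 = 8.1 mOsm/kg

8.1 mOsm/kg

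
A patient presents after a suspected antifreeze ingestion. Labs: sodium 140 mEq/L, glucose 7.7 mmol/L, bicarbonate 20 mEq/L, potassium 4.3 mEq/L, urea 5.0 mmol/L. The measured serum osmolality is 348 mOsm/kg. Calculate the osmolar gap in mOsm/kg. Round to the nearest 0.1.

Calculated osmolality = 2·Na + glucose + urea
= 2·140 + 7.7 + 5
= 280 + 7.70 + 5
= 292.7 mOsm/kg ≈ 292.7 mOsm/kg
Osmolar gap = measured − calculated = 348 − 292.7 = 55.3 mOsm/kg

55.3 mOsm/kg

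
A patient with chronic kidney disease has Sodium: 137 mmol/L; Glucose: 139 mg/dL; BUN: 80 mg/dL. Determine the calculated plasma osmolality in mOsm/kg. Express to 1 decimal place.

Calculated osmolality = 2·Na + glucose/18 + BUN/2.8
= 2·137 + 139/18 + 80/2.8
= 274 + 7.72 + 28.57
= 310.29 mOsm/kg

310.3 mOsm/kg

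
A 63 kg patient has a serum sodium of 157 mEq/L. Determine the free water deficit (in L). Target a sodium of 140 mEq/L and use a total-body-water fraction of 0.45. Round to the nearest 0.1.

3.4 L

TBW = 0.45 · 63 = 28.35 L
Free water deficit = TBW · (Na/140 − 1)
= 28.35 · (157/140 − 1)
= 28.35 · 0.1214
= 3.44 L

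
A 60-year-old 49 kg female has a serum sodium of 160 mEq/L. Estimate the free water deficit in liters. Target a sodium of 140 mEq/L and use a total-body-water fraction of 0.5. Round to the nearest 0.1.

TBW = 0.5 · 49 = 24.5 L
Free water deficit = TBW · (Na/140 − 1)
= 24.5 · (160/140 − 1)
= 24.5 · 0.1429
= 3.5 L

3.5 L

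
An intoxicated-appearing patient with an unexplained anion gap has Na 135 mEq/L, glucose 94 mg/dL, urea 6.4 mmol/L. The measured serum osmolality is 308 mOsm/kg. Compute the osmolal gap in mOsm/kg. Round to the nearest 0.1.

26.4 mOsm/kg

Calculated osmolality = 2·Na + glucose/18 + urea
= 2·135 + 94/18 + 6.4
= 270 + 5.22 + 6.40
= 281.62 mOsm/kg ≈ 281.6 mOsm/kg
Osmolar gap = measured − calculated = 308 − 281.6 = 26.4 mOsm/kg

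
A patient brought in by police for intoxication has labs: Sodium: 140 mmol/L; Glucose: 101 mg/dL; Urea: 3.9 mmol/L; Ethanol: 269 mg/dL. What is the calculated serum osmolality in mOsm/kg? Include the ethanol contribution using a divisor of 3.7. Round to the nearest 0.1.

362.2 mOsm/kg

Calculated osmolality = 2·Na + glucose/18 + urea + ethanol/3.7
= 2·140 + 101/18 + 3.9 + 269/3.7
= 280 + 5.61 + 3.90 + 72.70
= 362.21 mOsm/kg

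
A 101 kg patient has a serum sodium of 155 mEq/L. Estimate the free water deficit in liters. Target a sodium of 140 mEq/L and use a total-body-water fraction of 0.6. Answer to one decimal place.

6.5 L

TBW = 0.6 · 101 = 60.6 L
Free water deficit = TBW · (Na/140 − 1)
= 60.6 · (155/140 − 1)
= 60.6 · 0.1071
= 6.49 L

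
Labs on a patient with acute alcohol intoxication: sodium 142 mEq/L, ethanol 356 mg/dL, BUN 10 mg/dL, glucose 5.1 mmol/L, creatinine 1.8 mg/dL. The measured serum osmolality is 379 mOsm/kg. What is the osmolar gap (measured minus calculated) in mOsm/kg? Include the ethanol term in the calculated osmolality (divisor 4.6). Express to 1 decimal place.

Calculated osmolality = 2·Na + glucose + BUN/2.8 + ethanol/4.6
= 2·142 + 5.1 + 10/2.8 + 356/4.6
= 284 + 5.10 + 3.57 + 77.39
= 370.06 mOsm/kg ≈ 370.1 mOsm/kg
Osmolar gap = measured − calculated = 379 − 370.1 = 8.9 mOsm/kg

8.9 mOsm/kg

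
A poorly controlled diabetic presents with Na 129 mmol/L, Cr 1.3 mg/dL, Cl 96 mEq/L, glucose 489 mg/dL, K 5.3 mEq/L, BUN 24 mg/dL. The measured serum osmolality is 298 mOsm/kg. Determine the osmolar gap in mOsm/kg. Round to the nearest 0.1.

Calculated osmolality = 2·Na + glucose/18 + BUN/2.8
= 2·129 + 489/18 + 24/2.8
= 258 + 27.17 + 8.57
= 293.74 mOsm/kg ≈ 293.7 mOsm/kg
Osmolar gap = measured − calculated = 298 − 293.7 = 4.3 mOsm/kg

4.3 mOsm/kg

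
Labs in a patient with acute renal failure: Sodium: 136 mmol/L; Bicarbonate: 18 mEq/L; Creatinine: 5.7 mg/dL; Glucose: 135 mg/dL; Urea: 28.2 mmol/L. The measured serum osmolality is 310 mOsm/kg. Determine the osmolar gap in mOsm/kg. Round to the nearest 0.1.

2.3 mOsm/kg

Calculated osmolality = 2·Na + glucose/18 + urea
= 2·136 + 135/18 + 28.2
= 272 + 7.50 + 28.20
= 307.7 mOsm/kg ≈ 307.7 mOsm/kg
Osmolar gap = measured − calculated = 310 − 307.7 = 2.3 mOsm/kg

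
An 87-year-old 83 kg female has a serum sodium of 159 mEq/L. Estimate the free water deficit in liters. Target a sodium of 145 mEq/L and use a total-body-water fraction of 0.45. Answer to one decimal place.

TBW = 0.45 · 83 = 37.35 L
Free water deficit = TBW · (Na/145 − 1)
= 37.35 · (159/145 − 1)
= 37.35 · 0.0966
= 3.61 L

3.6 L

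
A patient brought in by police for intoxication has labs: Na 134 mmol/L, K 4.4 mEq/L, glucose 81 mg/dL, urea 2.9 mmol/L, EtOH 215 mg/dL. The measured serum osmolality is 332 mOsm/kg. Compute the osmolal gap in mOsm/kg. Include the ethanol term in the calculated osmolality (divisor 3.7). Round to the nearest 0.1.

Calculated osmolality = 2·Na + glucose/18 + urea + ethanol/3.7
= 2·134 + 81/18 + 2.9 + 215/3.7
= 268 + 4.50 + 2.90 + 58.11
= 333.51 mOsm/kg ≈ 333.5 mOsm/kg
Osmolar gap = measured − calculated = 332 − 333.5 = -1.5 mOsm/kg

-1.5 mOsm/kg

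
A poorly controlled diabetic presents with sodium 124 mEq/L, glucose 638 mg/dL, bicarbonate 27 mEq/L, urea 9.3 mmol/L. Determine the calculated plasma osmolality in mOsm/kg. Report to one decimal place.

292.7 mOsm/kg

Calculated osmolality = 2·Na + glucose/18 + urea
= 2·124 + 638/18 + 9.3
= 248 + 35.44 + 9.30
= 292.74 mOsm/kg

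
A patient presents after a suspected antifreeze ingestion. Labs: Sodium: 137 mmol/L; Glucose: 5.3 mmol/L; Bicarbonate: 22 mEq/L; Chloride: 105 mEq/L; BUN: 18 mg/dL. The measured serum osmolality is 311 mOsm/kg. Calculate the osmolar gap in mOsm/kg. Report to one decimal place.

Calculated osmolality = 2·Na + glucose + BUN/2.8
= 2·137 + 5.3 + 18/2.8
= 274 + 5.30 + 6.43
= 285.73 mOsm/kg ≈ 285.7 mOsm/kg
Osmolar gap = measured − calculated = 311 − 285.7 = 25.3 mOsm/kg

25.3 mOsm/kg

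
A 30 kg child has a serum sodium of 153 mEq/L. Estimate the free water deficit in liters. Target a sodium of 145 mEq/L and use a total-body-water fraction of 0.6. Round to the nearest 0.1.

1.0 L

TBW = 0.6 · 30 = 18 L
Free water deficit = TBW · (Na/145 − 1)
= 18 · (153/145 − 1)
= 18 · 0.0552
= 0.99 L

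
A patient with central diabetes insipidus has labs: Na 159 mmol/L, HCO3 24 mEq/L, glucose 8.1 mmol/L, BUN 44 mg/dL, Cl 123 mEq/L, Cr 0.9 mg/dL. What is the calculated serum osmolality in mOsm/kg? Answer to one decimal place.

Calculated osmolality = 2·Na + glucose + BUN/2.8
= 2·159 + 8.1 + 44/2.8
= 318 + 8.10 + 15.71
= 341.81 mOsm/kg

341.8 mOsm/kg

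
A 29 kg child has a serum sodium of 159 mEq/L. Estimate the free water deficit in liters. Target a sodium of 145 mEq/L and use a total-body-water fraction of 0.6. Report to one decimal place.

1.7 L

TBW = 0.6 · 29 = 17.4 L
Free water deficit = TBW · (Na/145 − 1)
= 17.4 · (159/145 − 1)
= 17.4 · 0.0966
= 1.68 L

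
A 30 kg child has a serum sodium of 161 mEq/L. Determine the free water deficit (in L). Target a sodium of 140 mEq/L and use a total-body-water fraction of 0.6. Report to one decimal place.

2.7 L

TBW = 0.6 · 30 = 18 L
Free water deficit = TBW · (Na/140 − 1)
= 18 · (161/140 − 1)
= 18 · 0.15
= 2.7 L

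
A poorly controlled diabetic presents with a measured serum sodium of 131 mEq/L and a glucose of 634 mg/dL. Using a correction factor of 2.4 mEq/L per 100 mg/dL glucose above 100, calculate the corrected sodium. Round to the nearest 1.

144 mEq/L

Corrected Na = measured Na + 2.4 · (glucose − 100)/100
= 131 + 2.4 · (634 − 100)/100
= 131 + 12.8
= 143.8 mEq/L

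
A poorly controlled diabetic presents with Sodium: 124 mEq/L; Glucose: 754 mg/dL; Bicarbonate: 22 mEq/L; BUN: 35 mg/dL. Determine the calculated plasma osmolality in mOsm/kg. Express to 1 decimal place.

302.4 mOsm/kg

Calculated osmolality = 2·Na + glucose/18 + BUN/2.8
= 2·124 + 754/18 + 35/2.8
= 248 + 41.89 + 12.50
= 302.39 mOsm/kg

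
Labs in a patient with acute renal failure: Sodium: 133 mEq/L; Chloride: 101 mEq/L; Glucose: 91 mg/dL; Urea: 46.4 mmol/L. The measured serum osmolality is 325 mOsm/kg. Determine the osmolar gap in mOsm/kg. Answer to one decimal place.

Calculated osmolality = 2·Na + glucose/18 + urea
= 2·133 + 91/18 + 46.4
= 266 + 5.06 + 46.40
= 317.46 mOsm/kg ≈ 317.5 mOsm/kg
Osmolar gap = measured − calculated = 325 − 317.5 = 7.5 mOsm/kg

7.5 mOsm/kg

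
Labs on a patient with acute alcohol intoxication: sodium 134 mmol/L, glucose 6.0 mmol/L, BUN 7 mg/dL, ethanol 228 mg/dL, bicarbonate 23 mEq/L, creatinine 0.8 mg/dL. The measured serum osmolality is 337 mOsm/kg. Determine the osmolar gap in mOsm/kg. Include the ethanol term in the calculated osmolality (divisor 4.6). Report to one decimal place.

Calculated osmolality = 2·Na + glucose + BUN/2.8 + ethanol/4.6
= 2·134 + 6 + 7/2.8 + 228/4.6
= 268 + 6 + 2.50 + 49.57
= 326.07 mOsm/kg ≈ 326.1 mOsm/kg
Osmolar gap = measured − calculated = 337 − 326.1 = 10.9 mOsm/kg

10.9 mOsm/kg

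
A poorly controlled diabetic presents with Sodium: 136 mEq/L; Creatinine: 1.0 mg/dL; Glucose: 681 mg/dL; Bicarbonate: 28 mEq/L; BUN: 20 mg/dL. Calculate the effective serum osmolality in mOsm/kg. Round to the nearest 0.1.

309.8 mOsm/kg

Effective osmolality excludes urea (freely permeant across cell membranes):
2·Na + glucose/18
= 2·136 + 681/18
= 272 + 37.83
= 309.83 mOsm/kg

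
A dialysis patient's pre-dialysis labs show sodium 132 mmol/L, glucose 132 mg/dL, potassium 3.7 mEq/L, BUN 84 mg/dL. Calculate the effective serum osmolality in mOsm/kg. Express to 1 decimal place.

271.3 mOsm/kg

Effective osmolality excludes urea (freely permeant across cell membranes):
2·Na + glucose/18
= 2·132 + 132/18
= 264 + 7.33
= 271.33 mOsm/kg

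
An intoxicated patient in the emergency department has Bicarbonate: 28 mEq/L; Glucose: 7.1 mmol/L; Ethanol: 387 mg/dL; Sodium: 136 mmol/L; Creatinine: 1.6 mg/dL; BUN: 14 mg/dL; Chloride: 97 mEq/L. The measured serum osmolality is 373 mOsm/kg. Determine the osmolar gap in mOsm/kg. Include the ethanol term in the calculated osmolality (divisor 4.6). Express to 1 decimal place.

4.8 mOsm/kg

Calculated osmolality = 2·Na + glucose + BUN/2.8 + ethanol/4.6
= 2·136 + 7.1 + 14/2.8 + 387/4.6
= 272 + 7.10 + 5 + 84.13
= 368.23 mOsm/kg ≈ 368.2 mOsm/kg
Osmolar gap = measured − calculated = 373 − 368.2 = 4.8 mOsm/kg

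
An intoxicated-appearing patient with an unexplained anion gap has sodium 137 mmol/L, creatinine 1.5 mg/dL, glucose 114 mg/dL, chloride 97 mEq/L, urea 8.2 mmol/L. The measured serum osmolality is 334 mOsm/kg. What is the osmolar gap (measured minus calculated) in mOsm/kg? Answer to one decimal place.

45.5 mOsm/kg

Calculated osmolality = 2·Na + glucose/18 + urea
= 2·137 + 114/18 + 8.2
= 274 + 6.33 + 8.20
= 288.53 mOsm/kg ≈ 288.5 mOsm/kg
Osmolar gap = measured − calculated = 334 − 288.5 = 45.5 mOsm/kg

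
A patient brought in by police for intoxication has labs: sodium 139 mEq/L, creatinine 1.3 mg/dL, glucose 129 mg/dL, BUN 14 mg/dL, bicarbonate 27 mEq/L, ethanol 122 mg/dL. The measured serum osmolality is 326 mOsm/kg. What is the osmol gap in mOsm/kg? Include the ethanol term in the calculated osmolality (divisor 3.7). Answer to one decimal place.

Calculated osmolality = 2·Na + glucose/18 + BUN/2.8 + ethanol/3.7
= 2·139 + 129/18 + 14/2.8 + 122/3.7
= 278 + 7.17 + 5 + 32.97
= 323.14 mOsm/kg ≈ 323.1 mOsm/kg
Osmolar gap = measured − calculated = 326 − 323.1 = 2.9 mOsm/kg

2.9 mOsm/kg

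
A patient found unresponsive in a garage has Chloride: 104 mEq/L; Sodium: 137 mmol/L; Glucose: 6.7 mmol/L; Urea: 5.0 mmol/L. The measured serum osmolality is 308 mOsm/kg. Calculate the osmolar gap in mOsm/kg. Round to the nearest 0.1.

Calculated osmolality = 2·Na + glucose + urea
= 2·137 + 6.7 + 5
= 274 + 6.70 + 5
= 285.7 mOsm/kg ≈ 285.7 mOsm/kg
Osmolar gap = measured − calculated = 308 − 285.7 = 22.3 mOsm/kg

22.3 mOsm/kg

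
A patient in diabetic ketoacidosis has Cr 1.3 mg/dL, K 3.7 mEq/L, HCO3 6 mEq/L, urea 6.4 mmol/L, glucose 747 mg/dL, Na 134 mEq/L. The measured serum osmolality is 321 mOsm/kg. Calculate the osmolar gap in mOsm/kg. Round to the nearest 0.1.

Calculated osmolality = 2·Na + glucose/18 + urea
= 2·134 + 747/18 + 6.4
= 268 + 41.50 + 6.40
= 315.9 mOsm/kg ≈ 315.9 mOsm/kg
Osmolar gap = measured − calculated = 321 − 315.9 = 5.1 mOsm/kg

5.1 mOsm/kg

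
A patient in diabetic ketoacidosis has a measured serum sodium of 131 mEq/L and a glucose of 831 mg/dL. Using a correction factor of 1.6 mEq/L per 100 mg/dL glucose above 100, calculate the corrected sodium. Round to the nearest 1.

143 mEq/L

Corrected Na = measured Na + 1.6 · (glucose − 100)/100
= 131 + 1.6 · (831 − 100)/100
= 131 + 11.7
= 142.7 mEq/L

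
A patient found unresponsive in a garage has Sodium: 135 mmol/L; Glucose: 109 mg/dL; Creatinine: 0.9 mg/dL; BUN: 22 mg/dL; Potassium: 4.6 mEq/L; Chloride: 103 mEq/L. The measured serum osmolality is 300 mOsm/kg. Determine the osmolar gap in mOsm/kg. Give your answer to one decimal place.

Calculated osmolality = 2·Na + glucose/18 + BUN/2.8
= 2·135 + 109/18 + 22/2.8
= 270 + 6.06 + 7.86
= 283.92 mOsm/kg ≈ 283.9 mOsm/kg
Osmolar gap = measured − calculated = 300 − 283.9 = 16.1 mOsm/kg

16.1 mOsm/kg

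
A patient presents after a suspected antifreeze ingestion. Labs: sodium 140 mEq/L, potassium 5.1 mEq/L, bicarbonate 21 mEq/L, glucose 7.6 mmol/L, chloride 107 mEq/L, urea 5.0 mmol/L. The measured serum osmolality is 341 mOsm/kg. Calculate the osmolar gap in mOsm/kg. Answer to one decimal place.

Calculated osmolality = 2·Na + glucose + urea
= 2·140 + 7.6 + 5
= 280 + 7.60 + 5
= 292.6 mOsm/kg ≈ 292.6 mOsm/kg
Osmolar gap = measured − calculated = 341 − 292.6 = 48.4 mOsm/kg

48.4 mOsm/kg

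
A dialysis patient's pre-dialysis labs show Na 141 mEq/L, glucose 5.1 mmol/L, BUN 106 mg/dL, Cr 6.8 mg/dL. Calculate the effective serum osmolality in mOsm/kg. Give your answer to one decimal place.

287.1 mOsm/kg

Effective osmolality excludes urea (freely permeant across cell membranes):
2·Na + glucose
= 2·141 + 5.1
= 282 + 5.1
= 287.1 mOsm/kg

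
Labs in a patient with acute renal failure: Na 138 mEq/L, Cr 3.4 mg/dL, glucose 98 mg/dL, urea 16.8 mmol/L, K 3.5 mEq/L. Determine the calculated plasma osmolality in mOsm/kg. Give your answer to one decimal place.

Calculated osmolality = 2·Na + glucose/18 + urea
= 2·138 + 98/18 + 16.8
= 276 + 5.44 + 16.80
= 298.24 mOsm/kg

298.2 mOsm/kg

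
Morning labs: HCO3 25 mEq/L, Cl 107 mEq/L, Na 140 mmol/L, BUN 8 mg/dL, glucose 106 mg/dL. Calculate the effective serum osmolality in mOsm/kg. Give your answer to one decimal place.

Effective osmolality excludes urea (freely permeant across cell membranes):
2·Na + glucose/18
= 2·140 + 106/18
= 280 + 5.89
= 285.89 mOsm/kg

285.9 mOsm/kg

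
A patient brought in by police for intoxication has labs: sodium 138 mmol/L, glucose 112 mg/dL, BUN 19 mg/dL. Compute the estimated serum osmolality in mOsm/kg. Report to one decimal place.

Calculated osmolality = 2·Na + glucose/18 + BUN/2.8
= 2·138 + 112/18 + 19/2.8
= 276 + 6.22 + 6.79
= 289.01 mOsm/kg

289.0 mOsm/kg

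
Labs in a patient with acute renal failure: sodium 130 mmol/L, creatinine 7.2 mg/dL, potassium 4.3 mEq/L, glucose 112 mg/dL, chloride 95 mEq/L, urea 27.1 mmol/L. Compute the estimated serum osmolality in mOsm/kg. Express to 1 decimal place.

Calculated osmolality = 2·Na + glucose/18 + urea
= 2·130 + 112/18 + 27.1
= 260 + 6.22 + 27.10
= 293.32 mOsm/kg

293.3 mOsm/kg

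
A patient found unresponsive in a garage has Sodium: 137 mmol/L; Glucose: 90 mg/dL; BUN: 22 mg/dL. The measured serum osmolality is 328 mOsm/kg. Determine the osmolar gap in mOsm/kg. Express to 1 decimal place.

Calculated osmolality = 2·Na + glucose/18 + BUN/2.8
= 2·137 + 90/18 + 22/2.8
= 274 + 5 + 7.86
= 286.86 mOsm/kg ≈ 286.9 mOsm/kg
Osmolar gap = measured − calculated = 328 − 286.9 = 41.1 mOsm/kg

41.1 mOsm/kg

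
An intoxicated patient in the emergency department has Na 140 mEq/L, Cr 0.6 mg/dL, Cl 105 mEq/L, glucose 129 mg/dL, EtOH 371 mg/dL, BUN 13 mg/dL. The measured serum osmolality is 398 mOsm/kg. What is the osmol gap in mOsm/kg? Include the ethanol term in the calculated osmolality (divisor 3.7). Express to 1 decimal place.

5.9 mOsm/kg

Calculated osmolality = 2·Na + glucose/18 + BUN/2.8 + ethanol/3.7
= 2·140 + 129/18 + 13/2.8 + 371/3.7
= 280 + 7.17 + 4.64 + 100.27
= 392.08 mOsm/kg ≈ 392.1 mOsm/kg
Osmolar gap = measured − calculated = 398 − 392.1 = 5.9 mOsm/kg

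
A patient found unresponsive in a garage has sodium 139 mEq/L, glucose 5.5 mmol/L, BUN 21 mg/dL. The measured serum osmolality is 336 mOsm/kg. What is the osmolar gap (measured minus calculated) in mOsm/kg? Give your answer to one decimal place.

45.0 mOsm/kg

Calculated osmolality = 2·Na + glucose + BUN/2.8
= 2·139 + 5.5 + 21/2.8
= 278 + 5.50 + 7.50
= 291 mOsm/kg ≈ 291.0 mOsm/kg
Osmolar gap = measured − calculated = 336 − 291.0 = 45.0 mOsm/kg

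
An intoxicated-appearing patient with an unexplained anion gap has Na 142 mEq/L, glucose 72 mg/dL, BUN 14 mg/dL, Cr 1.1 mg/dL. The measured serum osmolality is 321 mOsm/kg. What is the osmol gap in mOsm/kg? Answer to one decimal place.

28.0 mOsm/kg

Calculated osmolality = 2·Na + glucose/18 + BUN/2.8
= 2·142 + 72/18 + 14/2.8
= 284 + 4 + 5
= 293 mOsm/kg ≈ 293.0 mOsm/kg
Osmolar gap = measured − calculated = 321 − 293.0 = 28.0 mOsm/kg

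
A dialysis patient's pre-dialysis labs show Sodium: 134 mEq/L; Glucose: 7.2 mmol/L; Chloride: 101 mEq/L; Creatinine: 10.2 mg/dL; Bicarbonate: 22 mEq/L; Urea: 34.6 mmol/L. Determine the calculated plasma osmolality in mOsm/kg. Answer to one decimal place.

309.8 mOsm/kg

Calculated osmolality = 2·Na + glucose + urea
= 2·134 + 7.2 + 34.6
= 268 + 7.20 + 34.60
= 309.8 mOsm/kg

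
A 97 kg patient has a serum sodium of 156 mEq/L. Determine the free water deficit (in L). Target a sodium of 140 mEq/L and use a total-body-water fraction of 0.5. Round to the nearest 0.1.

TBW = 0.5 · 97 = 48.5 L
Free water deficit = TBW · (Na/140 − 1)
= 48.5 · (156/140 − 1)
= 48.5 · 0.1143
= 5.54 L

5.5 L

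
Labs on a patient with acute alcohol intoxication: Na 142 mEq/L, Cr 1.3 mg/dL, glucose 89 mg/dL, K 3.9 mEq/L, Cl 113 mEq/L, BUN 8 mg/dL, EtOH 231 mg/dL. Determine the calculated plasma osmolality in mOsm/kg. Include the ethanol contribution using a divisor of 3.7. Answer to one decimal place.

354.2 mOsm/kg

Calculated osmolality = 2·Na + glucose/18 + BUN/2.8 + ethanol/3.7
= 2·142 + 89/18 + 8/2.8 + 231/3.7
= 284 + 4.94 + 2.86 + 62.43
= 354.23 mOsm/kg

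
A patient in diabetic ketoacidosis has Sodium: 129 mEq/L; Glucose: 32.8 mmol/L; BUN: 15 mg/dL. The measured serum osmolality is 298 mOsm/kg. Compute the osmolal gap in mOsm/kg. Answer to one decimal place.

1.8 mOsm/kg

Calculated osmolality = 2·Na + glucose + BUN/2.8
= 2·129 + 32.8 + 15/2.8
= 258 + 32.80 + 5.36
= 296.16 mOsm/kg ≈ 296.2 mOsm/kg
Osmolar gap = measured − calculated = 298 − 296.2 = 1.8 mOsm/kg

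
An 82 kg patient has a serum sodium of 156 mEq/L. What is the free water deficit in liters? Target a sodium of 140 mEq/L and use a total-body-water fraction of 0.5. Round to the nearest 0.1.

TBW = 0.5 · 82 = 41 L
Free water deficit = TBW · (Na/140 − 1)
= 41 · (156/140 − 1)
= 41 · 0.1143
= 4.69 L

4.7 L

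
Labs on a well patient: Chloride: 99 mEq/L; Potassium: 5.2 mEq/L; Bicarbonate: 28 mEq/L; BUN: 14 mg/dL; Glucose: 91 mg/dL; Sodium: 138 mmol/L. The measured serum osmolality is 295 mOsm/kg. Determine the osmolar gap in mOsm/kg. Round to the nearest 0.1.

8.9 mOsm/kg

Calculated osmolality = 2·Na + glucose/18 + BUN/2.8
= 2·138 + 91/18 + 14/2.8
= 276 + 5.06 + 5
= 286.06 mOsm/kg ≈ 286.1 mOsm/kg
Osmolar gap = measured − calculated = 295 − 286.1 = 8.9 mOsm/kg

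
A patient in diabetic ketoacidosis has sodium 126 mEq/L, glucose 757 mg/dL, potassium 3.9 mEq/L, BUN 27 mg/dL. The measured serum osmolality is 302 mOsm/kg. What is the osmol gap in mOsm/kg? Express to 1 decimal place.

Calculated osmolality = 2·Na + glucose/18 + BUN/2.8
= 2·126 + 757/18 + 27/2.8
= 252 + 42.06 + 9.64
= 303.7 mOsm/kg ≈ 303.7 mOsm/kg
Osmolar gap = measured − calculated = 302 − 303.7 = -1.7 mOsm/kg

-1.7 mOsm/kg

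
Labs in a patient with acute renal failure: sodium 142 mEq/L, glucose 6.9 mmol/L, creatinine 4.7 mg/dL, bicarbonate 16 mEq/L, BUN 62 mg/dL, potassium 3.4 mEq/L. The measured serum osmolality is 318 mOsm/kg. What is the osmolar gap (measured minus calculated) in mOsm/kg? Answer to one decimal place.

Calculated osmolality = 2·Na + glucose + BUN/2.8
= 2·142 + 6.9 + 62/2.8
= 284 + 6.90 + 22.14
= 313.04 mOsm/kg ≈ 313.0 mOsm/kg
Osmolar gap = measured − calculated = 318 − 313.0 = 5.0 mOsm/kg

5.0 mOsm/kg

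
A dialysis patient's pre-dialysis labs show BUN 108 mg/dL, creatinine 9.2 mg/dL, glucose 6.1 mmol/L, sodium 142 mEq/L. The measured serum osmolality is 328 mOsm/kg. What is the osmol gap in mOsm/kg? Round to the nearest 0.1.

Calculated osmolality = 2·Na + glucose + BUN/2.8
= 2·142 + 6.1 + 108/2.8
= 284 + 6.10 + 38.57
= 328.67 mOsm/kg ≈ 328.7 mOsm/kg
Osmolar gap = measured − calculated = 328 − 328.7 = -0.7 mOsm/kg

-0.7 mOsm/kg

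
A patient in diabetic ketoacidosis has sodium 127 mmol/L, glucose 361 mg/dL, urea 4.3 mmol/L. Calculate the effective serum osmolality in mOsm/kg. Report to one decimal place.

Effective osmolality excludes urea (freely permeant across cell membranes):
2·Na + glucose/18
= 2·127 + 361/18
= 254 + 20.06
= 274.06 mOsm/kg

274.1 mOsm/kg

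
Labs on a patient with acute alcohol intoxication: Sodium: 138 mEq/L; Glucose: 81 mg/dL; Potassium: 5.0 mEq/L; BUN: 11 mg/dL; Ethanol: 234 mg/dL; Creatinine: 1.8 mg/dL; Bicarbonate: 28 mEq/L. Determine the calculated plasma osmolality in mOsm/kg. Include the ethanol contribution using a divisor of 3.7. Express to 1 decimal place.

347.7 mOsm/kg

Calculated osmolality = 2·Na + glucose/18 + BUN/2.8 + ethanol/3.7
= 2·138 + 81/18 + 11/2.8 + 234/3.7
= 276 + 4.50 + 3.93 + 63.24
= 347.67 mOsm/kg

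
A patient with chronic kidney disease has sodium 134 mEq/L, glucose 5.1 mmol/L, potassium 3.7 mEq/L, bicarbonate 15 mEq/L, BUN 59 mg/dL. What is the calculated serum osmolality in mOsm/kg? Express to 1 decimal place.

Calculated osmolality = 2·Na + glucose + BUN/2.8
= 2·134 + 5.1 + 59/2.8
= 268 + 5.10 + 21.07
= 294.17 mOsm/kg

294.2 mOsm/kg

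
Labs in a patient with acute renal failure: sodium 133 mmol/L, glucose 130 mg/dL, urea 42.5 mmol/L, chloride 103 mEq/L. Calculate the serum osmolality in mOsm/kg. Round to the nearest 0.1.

Calculated osmolality = 2·Na + glucose/18 + urea
= 2·133 + 130/18 + 42.5
= 266 + 7.22 + 42.50
= 315.72 mOsm/kg

315.7 mOsm/kg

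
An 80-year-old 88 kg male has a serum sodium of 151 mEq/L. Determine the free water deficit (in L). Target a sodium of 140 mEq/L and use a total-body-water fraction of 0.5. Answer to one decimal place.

TBW = 0.5 · 88 = 44 L
Free water deficit = TBW · (Na/140 − 1)
= 44 · (151/140 − 1)
= 44 · 0.0786
= 3.46 L

3.5 L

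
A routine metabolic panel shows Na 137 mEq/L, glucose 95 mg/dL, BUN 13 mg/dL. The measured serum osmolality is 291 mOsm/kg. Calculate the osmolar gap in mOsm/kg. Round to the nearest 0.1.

7.1 mOsm/kg

Calculated osmolality = 2·Na + glucose/18 + BUN/2.8
= 2·137 + 95/18 + 13/2.8
= 274 + 5.28 + 4.64
= 283.92 mOsm/kg ≈ 283.9 mOsm/kg
Osmolar gap = measured − calculated = 291 − 283.9 = 7.1 mOsm/kg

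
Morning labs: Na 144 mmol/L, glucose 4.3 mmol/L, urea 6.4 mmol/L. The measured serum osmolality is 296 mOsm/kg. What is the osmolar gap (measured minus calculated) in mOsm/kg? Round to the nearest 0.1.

Calculated osmolality = 2·Na + glucose + urea
= 2·144 + 4.3 + 6.4
= 288 + 4.30 + 6.40
= 298.7 mOsm/kg ≈ 298.7 mOsm/kg
Osmolar gap = measured − calculated = 296 − 298.7 = -2.7 mOsm/kg

-2.7 mOsm/kg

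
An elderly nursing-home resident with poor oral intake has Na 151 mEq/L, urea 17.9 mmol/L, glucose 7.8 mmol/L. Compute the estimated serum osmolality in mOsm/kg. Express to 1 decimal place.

Calculated osmolality = 2·Na + glucose + urea
= 2·151 + 7.8 + 17.9
= 302 + 7.80 + 17.90
= 327.7 mOsm/kg

327.7 mOsm/kg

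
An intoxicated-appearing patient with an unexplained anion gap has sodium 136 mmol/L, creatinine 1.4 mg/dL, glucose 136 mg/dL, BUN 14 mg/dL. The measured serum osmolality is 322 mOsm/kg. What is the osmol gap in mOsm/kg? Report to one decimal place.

37.4 mOsm/kg

Calculated osmolality = 2·Na + glucose/18 + BUN/2.8
= 2·136 + 136/18 + 14/2.8
= 272 + 7.56 + 5
= 284.56 mOsm/kg ≈ 284.6 mOsm/kg
Osmolar gap = measured − calculated = 322 − 284.6 = 37.4 mOsm/kg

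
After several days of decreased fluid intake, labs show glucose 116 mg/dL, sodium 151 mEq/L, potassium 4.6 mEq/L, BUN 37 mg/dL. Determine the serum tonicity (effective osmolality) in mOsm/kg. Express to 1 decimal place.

308.4 mOsm/kg

Effective osmolality excludes urea (freely permeant across cell membranes):
2·Na + glucose/18
= 2·151 + 116/18
= 302 + 6.44
= 308.44 mOsm/kg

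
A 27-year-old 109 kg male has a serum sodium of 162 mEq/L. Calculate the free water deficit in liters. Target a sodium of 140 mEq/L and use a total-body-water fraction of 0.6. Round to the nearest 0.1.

10.3 L

TBW = 0.6 · 109 = 65.4 L
Free water deficit = TBW · (Na/140 − 1)
= 65.4 · (162/140 − 1)
= 65.4 · 0.1571
= 10.27 L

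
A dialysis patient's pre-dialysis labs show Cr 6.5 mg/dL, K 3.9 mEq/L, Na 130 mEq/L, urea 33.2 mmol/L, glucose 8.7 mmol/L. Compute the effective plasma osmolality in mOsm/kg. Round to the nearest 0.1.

268.7 mOsm/kg

Effective osmolality excludes urea (freely permeant across cell membranes):
2·Na + glucose
= 2·130 + 8.7
= 260 + 8.7
= 268.7 mOsm/kg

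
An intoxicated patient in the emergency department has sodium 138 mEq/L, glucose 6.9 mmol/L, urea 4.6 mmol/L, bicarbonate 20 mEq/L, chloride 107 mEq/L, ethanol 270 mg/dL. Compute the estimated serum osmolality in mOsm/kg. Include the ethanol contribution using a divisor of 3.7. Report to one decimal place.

Calculated osmolality = 2·Na + glucose + urea + ethanol/3.7
= 2·138 + 6.9 + 4.6 + 270/3.7
= 276 + 6.90 + 4.60 + 72.97
= 360.47 mOsm/kg

360.5 mOsm/kg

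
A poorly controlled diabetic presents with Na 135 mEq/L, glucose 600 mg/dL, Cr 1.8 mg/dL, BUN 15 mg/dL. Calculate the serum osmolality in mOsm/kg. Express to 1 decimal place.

308.7 mOsm/kg

Calculated osmolality = 2·Na + glucose/18 + BUN/2.8
= 2·135 + 600/18 + 15/2.8
= 270 + 33.33 + 5.36
= 308.69 mOsm/kg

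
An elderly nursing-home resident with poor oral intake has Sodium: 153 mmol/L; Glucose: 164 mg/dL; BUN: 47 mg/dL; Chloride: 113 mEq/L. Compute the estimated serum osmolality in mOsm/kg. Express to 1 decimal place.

331.9 mOsm/kg

Calculated osmolality = 2·Na + glucose/18 + BUN/2.8
= 2·153 + 164/18 + 47/2.8
= 306 + 9.11 + 16.79
= 331.9 mOsm/kg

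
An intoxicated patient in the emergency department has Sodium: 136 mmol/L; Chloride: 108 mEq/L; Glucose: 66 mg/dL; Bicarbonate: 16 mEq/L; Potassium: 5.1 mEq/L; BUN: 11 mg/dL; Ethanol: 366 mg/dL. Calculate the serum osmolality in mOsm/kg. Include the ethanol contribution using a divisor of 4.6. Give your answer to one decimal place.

359.2 mOsm/kg

Calculated osmolality = 2·Na + glucose/18 + BUN/2.8 + ethanol/4.6
= 2·136 + 66/18 + 11/2.8 + 366/4.6
= 272 + 3.67 + 3.93 + 79.57
= 359.17 mOsm/kg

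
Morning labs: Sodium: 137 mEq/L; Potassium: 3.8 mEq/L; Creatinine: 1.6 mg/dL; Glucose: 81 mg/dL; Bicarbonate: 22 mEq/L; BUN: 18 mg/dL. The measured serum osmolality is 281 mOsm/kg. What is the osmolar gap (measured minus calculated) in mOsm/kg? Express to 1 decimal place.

Calculated osmolality = 2·Na + glucose/18 + BUN/2.8
= 2·137 + 81/18 + 18/2.8
= 274 + 4.50 + 6.43
= 284.93 mOsm/kg ≈ 284.9 mOsm/kg
Osmolar gap = measured − calculated = 281 − 284.9 = -3.9 mOsm/kg

-3.9 mOsm/kg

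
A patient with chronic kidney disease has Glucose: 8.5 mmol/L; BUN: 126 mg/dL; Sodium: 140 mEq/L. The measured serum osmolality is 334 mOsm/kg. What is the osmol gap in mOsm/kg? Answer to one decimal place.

0.5 mOsm/kg

Calculated osmolality = 2·Na + glucose + BUN/2.8
= 2·140 + 8.5 + 126/2.8
= 280 + 8.50 + 45
= 333.5 mOsm/kg ≈ 333.5 mOsm/kg
Osmolar gap = measured − calculated = 334 − 333.5 = 0.5 mOsm/kg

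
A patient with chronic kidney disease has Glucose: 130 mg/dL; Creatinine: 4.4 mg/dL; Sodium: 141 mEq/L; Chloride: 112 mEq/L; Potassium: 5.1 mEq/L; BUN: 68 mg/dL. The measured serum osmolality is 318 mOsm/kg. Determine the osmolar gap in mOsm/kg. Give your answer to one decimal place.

Calculated osmolality = 2·Na + glucose/18 + BUN/2.8
= 2·141 + 130/18 + 68/2.8
= 282 + 7.22 + 24.29
= 313.51 mOsm/kg ≈ 313.5 mOsm/kg
Osmolar gap = measured − calculated = 318 − 313.5 = 4.5 mOsm/kg

4.5 mOsm/kg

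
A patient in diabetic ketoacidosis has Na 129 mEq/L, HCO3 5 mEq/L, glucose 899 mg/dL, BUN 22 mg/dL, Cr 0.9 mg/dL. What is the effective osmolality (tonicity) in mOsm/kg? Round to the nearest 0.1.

307.9 mOsm/kg

Effective osmolality excludes urea (freely permeant across cell membranes):
2·Na + glucose/18
= 2·129 + 899/18
= 258 + 49.94
= 307.94 mOsm/kg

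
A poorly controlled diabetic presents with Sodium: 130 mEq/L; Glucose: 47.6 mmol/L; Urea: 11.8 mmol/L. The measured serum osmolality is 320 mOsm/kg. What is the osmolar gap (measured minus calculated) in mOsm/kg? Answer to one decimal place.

0.6 mOsm/kg

Calculated osmolality = 2·Na + glucose + urea
= 2·130 + 47.6 + 11.8
= 260 + 47.60 + 11.80
= 319.4 mOsm/kg ≈ 319.4 mOsm/kg
Osmolar gap = measured − calculated = 320 − 319.4 = 0.6 mOsm/kg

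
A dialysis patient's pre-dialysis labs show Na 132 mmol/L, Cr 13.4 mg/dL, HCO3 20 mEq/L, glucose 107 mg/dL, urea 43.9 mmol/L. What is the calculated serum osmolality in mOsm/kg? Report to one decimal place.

313.8 mOsm/kg

Calculated osmolality = 2·Na + glucose/18 + urea
= 2·132 + 107/18 + 43.9
= 264 + 5.94 + 43.90
= 313.84 mOsm/kg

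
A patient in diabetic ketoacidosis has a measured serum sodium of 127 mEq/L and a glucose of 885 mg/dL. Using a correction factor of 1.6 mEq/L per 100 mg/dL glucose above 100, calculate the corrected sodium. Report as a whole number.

140 mEq/L

Corrected Na = measured Na + 1.6 · (glucose − 100)/100
= 127 + 1.6 · (885 − 100)/100
= 127 + 12.6
= 139.6 mEq/L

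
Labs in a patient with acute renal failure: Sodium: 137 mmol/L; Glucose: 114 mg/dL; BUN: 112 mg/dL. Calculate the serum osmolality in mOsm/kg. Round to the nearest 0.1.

Calculated osmolality = 2·Na + glucose/18 + BUN/2.8
= 2·137 + 114/18 + 112/2.8
= 274 + 6.33 + 40
= 320.33 mOsm/kg

320.3 mOsm/kg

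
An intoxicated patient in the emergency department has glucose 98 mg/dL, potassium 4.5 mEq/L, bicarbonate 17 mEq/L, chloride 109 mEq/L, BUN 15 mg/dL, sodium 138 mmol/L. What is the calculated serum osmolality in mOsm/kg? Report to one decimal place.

286.8 mOsm/kg

Calculated osmolality = 2·Na + glucose/18 + BUN/2.8
= 2·138 + 98/18 + 15/2.8
= 276 + 5.44 + 5.36
= 286.8 mOsm/kg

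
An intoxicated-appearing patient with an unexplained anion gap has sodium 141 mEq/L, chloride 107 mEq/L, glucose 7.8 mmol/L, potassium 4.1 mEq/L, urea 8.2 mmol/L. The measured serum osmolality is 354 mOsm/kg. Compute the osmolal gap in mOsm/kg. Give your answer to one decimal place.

Calculated osmolality = 2·Na + glucose + urea
= 2·141 + 7.8 + 8.2
= 282 + 7.80 + 8.20
= 298 mOsm/kg ≈ 298.0 mOsm/kg
Osmolar gap = measured − calculated = 354 − 298.0 = 56.0 mOsm/kg

56.0 mOsm/kg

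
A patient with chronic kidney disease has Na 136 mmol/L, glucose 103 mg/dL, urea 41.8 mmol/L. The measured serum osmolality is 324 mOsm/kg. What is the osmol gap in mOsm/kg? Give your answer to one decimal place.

Calculated osmolality = 2·Na + glucose/18 + urea
= 2·136 + 103/18 + 41.8
= 272 + 5.72 + 41.80
= 319.52 mOsm/kg ≈ 319.5 mOsm/kg
Osmolar gap = measured − calculated = 324 − 319.5 = 4.5 mOsm/kg

4.5 mOsm/kg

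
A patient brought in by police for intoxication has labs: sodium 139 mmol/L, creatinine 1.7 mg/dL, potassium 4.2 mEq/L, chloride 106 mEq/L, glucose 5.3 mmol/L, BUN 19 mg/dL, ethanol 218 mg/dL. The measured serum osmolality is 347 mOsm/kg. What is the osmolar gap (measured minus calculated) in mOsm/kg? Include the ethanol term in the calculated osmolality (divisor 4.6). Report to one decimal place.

Calculated osmolality = 2·Na + glucose + BUN/2.8 + ethanol/4.6
= 2·139 + 5.3 + 19/2.8 + 218/4.6
= 278 + 5.30 + 6.79 + 47.39
= 337.48 mOsm/kg ≈ 337.5 mOsm/kg
Osmolar gap = measured − calculated = 347 − 337.5 = 9.5 mOsm/kg

9.5 mOsm/kg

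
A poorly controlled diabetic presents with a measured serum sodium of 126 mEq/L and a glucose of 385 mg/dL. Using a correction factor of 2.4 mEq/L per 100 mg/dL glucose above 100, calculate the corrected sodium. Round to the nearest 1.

Corrected Na = measured Na + 2.4 · (glucose − 100)/100
= 126 + 2.4 · (385 − 100)/100
= 126 + 6.8
= 132.8 mEq/L

133 mEq/L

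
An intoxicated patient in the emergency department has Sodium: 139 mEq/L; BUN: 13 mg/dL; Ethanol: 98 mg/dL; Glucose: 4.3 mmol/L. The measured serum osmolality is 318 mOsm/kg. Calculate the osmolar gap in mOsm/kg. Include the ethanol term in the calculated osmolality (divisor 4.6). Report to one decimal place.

Calculated osmolality = 2·Na + glucose + BUN/2.8 + ethanol/4.6
= 2·139 + 4.3 + 13/2.8 + 98/4.6
= 278 + 4.30 + 4.64 + 21.30
= 308.24 mOsm/kg ≈ 308.2 mOsm/kg
Osmolar gap = measured − calculated = 318 − 308.2 = 9.8 mOsm/kg

9.8 mOsm/kg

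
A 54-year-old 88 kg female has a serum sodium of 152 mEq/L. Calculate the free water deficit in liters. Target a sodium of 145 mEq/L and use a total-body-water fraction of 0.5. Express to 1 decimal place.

2.1 L

TBW = 0.5 · 88 = 44 L
Free water deficit = TBW · (Na/145 − 1)
= 44 · (152/145 − 1)
= 44 · 0.0483
= 2.13 L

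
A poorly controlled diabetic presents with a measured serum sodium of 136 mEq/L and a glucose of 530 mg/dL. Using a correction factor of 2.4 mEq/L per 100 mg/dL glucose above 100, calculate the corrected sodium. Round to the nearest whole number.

Corrected Na = measured Na + 2.4 · (glucose − 100)/100
= 136 + 2.4 · (530 − 100)/100
= 136 + 10.3
= 146.3 mEq/L

146 mEq/L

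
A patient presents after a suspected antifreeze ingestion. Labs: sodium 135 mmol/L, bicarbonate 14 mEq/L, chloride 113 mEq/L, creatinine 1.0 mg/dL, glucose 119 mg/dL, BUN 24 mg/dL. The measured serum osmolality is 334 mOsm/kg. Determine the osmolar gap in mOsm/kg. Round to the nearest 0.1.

48.8 mOsm/kg

Calculated osmolality = 2·Na + glucose/18 + BUN/2.8
= 2·135 + 119/18 + 24/2.8
= 270 + 6.61 + 8.57
= 285.18 mOsm/kg ≈ 285.2 mOsm/kg
Osmolar gap = measured − calculated = 334 − 285.2 = 48.8 mOsm/kg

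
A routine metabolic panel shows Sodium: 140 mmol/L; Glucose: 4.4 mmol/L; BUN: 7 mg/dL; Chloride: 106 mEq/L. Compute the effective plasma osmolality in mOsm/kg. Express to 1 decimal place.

Effective osmolality excludes urea (freely permeant across cell membranes):
2·Na + glucose
= 2·140 + 4.4
= 280 + 4.4
= 284.4 mOsm/kg

284.4 mOsm/kg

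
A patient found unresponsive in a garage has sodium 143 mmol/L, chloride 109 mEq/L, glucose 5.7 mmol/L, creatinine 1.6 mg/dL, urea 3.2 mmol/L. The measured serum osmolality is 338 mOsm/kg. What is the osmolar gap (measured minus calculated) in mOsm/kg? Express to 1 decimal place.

43.1 mOsm/kg

Calculated osmolality = 2·Na + glucose + urea
= 2·143 + 5.7 + 3.2
= 286 + 5.70 + 3.20
= 294.9 mOsm/kg ≈ 294.9 mOsm/kg
Osmolar gap = measured − calculated = 338 − 294.9 = 43.1 mOsm/kg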